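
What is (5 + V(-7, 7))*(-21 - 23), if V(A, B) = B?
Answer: -528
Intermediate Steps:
(5 + V(-7, 7))*(-21 - 23) = (5 + 7)*(-21 - 23) = 12*(-44) = -528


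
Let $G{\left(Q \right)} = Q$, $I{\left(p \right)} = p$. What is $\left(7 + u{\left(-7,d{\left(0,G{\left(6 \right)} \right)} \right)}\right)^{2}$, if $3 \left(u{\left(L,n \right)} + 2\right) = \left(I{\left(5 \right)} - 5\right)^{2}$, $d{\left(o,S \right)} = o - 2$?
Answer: $25$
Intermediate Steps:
$d{\left(o,S \right)} = -2 + o$
$u{\left(L,n \right)} = -2$ ($u{\left(L,n \right)} = -2 + \frac{\left(5 - 5\right)^{2}}{3} = -2 + \frac{0^{2}}{3} = -2 + \frac{1}{3} \cdot 0 = -2 + 0 = -2$)
$\left(7 + u{\left(-7,d{\left(0,G{\left(6 \right)} \right)} \right)}\right)^{2} = \left(7 - 2\right)^{2} = 5^{2} = 25$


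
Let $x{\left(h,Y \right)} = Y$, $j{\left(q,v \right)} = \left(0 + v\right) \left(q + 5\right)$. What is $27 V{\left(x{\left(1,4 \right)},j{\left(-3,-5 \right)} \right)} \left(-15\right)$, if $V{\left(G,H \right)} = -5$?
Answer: $2025$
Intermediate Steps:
$j{\left(q,v \right)} = v \left(5 + q\right)$
$27 V{\left(x{\left(1,4 \right)},j{\left(-3,-5 \right)} \right)} \left(-15\right) = 27 \left(-5\right) \left(-15\right) = \left(-135\right) \left(-15\right) = 2025$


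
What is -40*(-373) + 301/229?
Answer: 3416981/229 ≈ 14921.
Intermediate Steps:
-40*(-373) + 301/229 = 14920 + 301*(1/229) = 14920 + 301/229 = 3416981/229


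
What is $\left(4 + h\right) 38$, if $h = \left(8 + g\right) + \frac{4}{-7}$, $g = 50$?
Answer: $\frac{16340}{7} \approx 2334.3$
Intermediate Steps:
$h = \frac{402}{7}$ ($h = \left(8 + 50\right) + \frac{4}{-7} = 58 + 4 \left(- \frac{1}{7}\right) = 58 - \frac{4}{7} = \frac{402}{7} \approx 57.429$)
$\left(4 + h\right) 38 = \left(4 + \frac{402}{7}\right) 38 = \frac{430}{7} \cdot 38 = \frac{16340}{7}$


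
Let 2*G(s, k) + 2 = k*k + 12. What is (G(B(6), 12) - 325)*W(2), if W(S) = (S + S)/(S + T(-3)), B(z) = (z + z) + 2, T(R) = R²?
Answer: -992/11 ≈ -90.182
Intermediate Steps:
B(z) = 2 + 2*z (B(z) = 2*z + 2 = 2 + 2*z)
W(S) = 2*S/(9 + S) (W(S) = (S + S)/(S + (-3)²) = (2*S)/(S + 9) = (2*S)/(9 + S) = 2*S/(9 + S))
G(s, k) = 5 + k²/2 (G(s, k) = -1 + (k*k + 12)/2 = -1 + (k² + 12)/2 = -1 + (12 + k²)/2 = -1 + (6 + k²/2) = 5 + k²/2)
(G(B(6), 12) - 325)*W(2) = ((5 + (½)*12²) - 325)*(2*2/(9 + 2)) = ((5 + (½)*144) - 325)*(2*2/11) = ((5 + 72) - 325)*(2*2*(1/11)) = (77 - 325)*(4/11) = -248*4/11 = -992/11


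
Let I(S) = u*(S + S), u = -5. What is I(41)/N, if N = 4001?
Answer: -410/4001 ≈ -0.10247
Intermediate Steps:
I(S) = -10*S (I(S) = -5*(S + S) = -10*S)
I(41)/N = -10*41/4001 = -410*1/4001 = -410/4001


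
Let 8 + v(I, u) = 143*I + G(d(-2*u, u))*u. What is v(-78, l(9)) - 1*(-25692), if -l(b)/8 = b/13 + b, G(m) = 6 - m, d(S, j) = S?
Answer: 4409074/169 ≈ 26089.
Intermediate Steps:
l(b) = -112*b/13 (l(b) = -8*(b/13 + b) = -112*b/13)
v(I, u) = -8 + 143*I + u*(6 + 2*u) (v(I, u) = -8 + (143*I + (6 - (-2)*u)*u) = -8 + (143*I + (6 + 2*u)*u) = -8 + (143*I + u*(6 + 2*u)) = -8 + 143*I + u*(6 + 2*u))
v(-78, l(9)) - 1*(-25692) = (-8 + 143*(-78) + 2*(-112/13*9)*(3 - 112/13*9)) - 1*(-25692) = (-8 - 11154 + 2*(-1008/13)*(3 - 1008/13)) + 25692 = (-8 - 11154 + 2*(-1008/13)*(-969/13)) + 25692 = (-8 - 11154 + 1953504/169) + 25692 = 67126/169 + 25692 = 4409074/169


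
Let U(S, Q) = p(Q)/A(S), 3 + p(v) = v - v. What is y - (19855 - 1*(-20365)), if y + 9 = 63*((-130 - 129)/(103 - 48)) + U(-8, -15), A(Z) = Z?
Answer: -17831131/440 ≈ -40525.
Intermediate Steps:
p(v) = -3 (p(v) = -3 + (v - v) = -3 + 0 = -3)
U(S, Q) = -3/S
y = -134331/440 (y = -9 + (63*((-130 - 129)/(103 - 48)) - 3/(-8)) = -9 + (63*(-259/55) - 3*(-⅛)) = -9 + (63*(-259*1/55) + 3/8) = -9 + (63*(-259/55) + 3/8) = -9 + (-16317/55 + 3/8) = -9 - 130371/440 = -134331/440 ≈ -305.30)
y - (19855 - 1*(-20365)) = -134331/440 - (19855 - 1*(-20365)) = -134331/440 - (19855 + 20365) = -134331/440 - 1*40220 = -134331/440 - 40220 = -17831131/440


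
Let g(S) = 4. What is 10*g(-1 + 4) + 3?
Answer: 43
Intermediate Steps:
10*g(-1 + 4) + 3 = 10*4 + 3 = 40 + 3 = 43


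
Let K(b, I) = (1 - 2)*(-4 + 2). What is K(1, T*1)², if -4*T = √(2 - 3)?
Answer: 4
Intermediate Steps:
T = -I/4 (T = -√(2 - 3)/4 = -I/4 ≈ -0.25*I)
K(b, I) = 2 (K(b, I) = -1*(-2) = 2)
K(1, T*1)² = 2² = 4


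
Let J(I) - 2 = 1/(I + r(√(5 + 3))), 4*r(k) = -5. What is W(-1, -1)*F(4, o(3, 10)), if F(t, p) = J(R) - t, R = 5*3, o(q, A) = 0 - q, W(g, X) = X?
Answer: 106/55 ≈ 1.9273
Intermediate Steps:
o(q, A) = -q
r(k) = -5/4 (r(k) = (¼)*(-5) = -5/4)
R = 15
J(I) = 2 + 1/(-5/4 + I) (J(I) = 2 + 1/(I - 5/4) = 2 + 1/(-5/4 + I))
F(t, p) = 114/55 - t (F(t, p) = 2*(-3 + 4*15)/(-5 + 4*15) - t = 2*(-3 + 60)/(-5 + 60) - t = 2*57/55 - t = 2*(1/55)*57 - t = 114/55 - t)
W(-1, -1)*F(4, o(3, 10)) = -(114/55 - 1*4) = -(114/55 - 4) = -1*(-106/55) = 106/55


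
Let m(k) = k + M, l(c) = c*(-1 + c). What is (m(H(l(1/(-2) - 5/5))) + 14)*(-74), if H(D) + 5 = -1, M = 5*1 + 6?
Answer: -1406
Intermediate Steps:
M = 11 (M = 5 + 6 = 11)
H(D) = -6 (H(D) = -5 - 1 = -6)
m(k) = 11 + k (m(k) = k + 11 = 11 + k)
(m(H(l(1/(-2) - 5/5))) + 14)*(-74) = ((11 - 6) + 14)*(-74) = (5 + 14)*(-74) = 19*(-74) = -1406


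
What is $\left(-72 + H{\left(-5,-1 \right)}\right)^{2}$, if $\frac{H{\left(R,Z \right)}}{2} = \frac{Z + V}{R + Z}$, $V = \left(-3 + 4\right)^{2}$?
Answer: $5184$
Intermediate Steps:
$V = 1$ ($V = 1^{2} = 1$)
$H{\left(R,Z \right)} = \frac{2 \left(1 + Z\right)}{R + Z}$ ($H{\left(R,Z \right)} = 2 \frac{Z + 1}{R + Z} = 2 \frac{1 + Z}{R + Z} = \frac{2 \left(1 + Z\right)}{R + Z}$)
$\left(-72 + H{\left(-5,-1 \right)}\right)^{2} = \left(-72 + \frac{2 \left(1 - 1\right)}{-5 - 1}\right)^{2} = \left(-72 + 2 \frac{1}{-6} \cdot 0\right)^{2} = \left(-72 + 2 \left(- \frac{1}{6}\right) 0\right)^{2} = \left(-72 + 0\right)^{2} = \left(-72\right)^{2} = 5184$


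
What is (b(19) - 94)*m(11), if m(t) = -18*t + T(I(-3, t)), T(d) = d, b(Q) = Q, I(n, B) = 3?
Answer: 14625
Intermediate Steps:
m(t) = 3 - 18*t (m(t) = -18*t + 3 = 3 - 18*t)
(b(19) - 94)*m(11) = (19 - 94)*(3 - 18*11) = -75*(3 - 198) = -75*(-195) = 14625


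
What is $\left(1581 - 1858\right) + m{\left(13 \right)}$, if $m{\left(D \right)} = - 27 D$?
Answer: $-628$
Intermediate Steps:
$\left(1581 - 1858\right) + m{\left(13 \right)} = \left(1581 - 1858\right) - 351 = -277 - 351 = -628$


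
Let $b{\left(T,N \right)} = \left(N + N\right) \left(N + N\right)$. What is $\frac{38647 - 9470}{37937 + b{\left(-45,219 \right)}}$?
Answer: $\frac{29177}{229781} \approx 0.12698$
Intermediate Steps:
$b{\left(T,N \right)} = 4 N^{2}$ ($b{\left(T,N \right)} = 2 N 2 N = 4 N^{2}$)
$\frac{38647 - 9470}{37937 + b{\left(-45,219 \right)}} = \frac{38647 - 9470}{37937 + 4 \cdot 219^{2}} = \frac{29177}{37937 + 4 \cdot 47961} = \frac{29177}{37937 + 191844} = \frac{29177}{229781}$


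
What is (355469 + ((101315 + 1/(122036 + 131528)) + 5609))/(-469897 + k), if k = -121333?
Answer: -117246218653/149914643720 ≈ -0.78209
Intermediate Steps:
(355469 + ((101315 + 1/(122036 + 131528)) + 5609))/(-469897 + k) = (355469 + ((101315 + 1/(122036 + 131528)) + 5609))/(-469897 - 121333) = (355469 + ((101315 + 1/253564) + 5609))/(-591230) = (355469 + ((101315 + 1/253564) + 5609))*(-1/591230) = (355469 + (25689836661/253564 + 5609))*(-1/591230) = (355469 + 27112077137/253564)*(-1/591230) = (117246218653/253564)*(-1/591230) = -117246218653/149914643720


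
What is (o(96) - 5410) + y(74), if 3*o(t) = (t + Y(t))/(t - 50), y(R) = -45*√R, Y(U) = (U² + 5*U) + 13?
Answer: -736775/138 - 45*√74 ≈ -5726.1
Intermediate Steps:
Y(U) = 13 + U² + 5*U
o(t) = (13 + t² + 6*t)/(3*(-50 + t)) (o(t) = ((t + (13 + t² + 5*t))/(t - 50))/3 = ((13 + t² + 6*t)/(-50 + t))/3 = (13 + t² + 6*t)/(3*(-50 + t)))
(o(96) - 5410) + y(74) = ((13 + 96² + 6*96)/(3*(-50 + 96)) - 5410) - 45*√74 = ((⅓)*(13 + 9216 + 576)/46 - 5410) - 45*√74 = ((⅓)*(1/46)*9805 - 5410) - 45*√74 = (9805/138 - 5410) - 45*√74 = -736775/138 - 45*√74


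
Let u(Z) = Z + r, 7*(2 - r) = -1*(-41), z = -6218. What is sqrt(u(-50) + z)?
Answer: I*sqrt(307321)/7 ≈ 79.195*I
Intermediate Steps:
r = -27/7 (r = 2 - (-1)*(-41)/7 = 2 - 1/7*41 = 2 - 41/7 = -27/7 ≈ -3.8571)
u(Z) = -27/7 + Z (u(Z) = Z - 27/7 = -27/7 + Z)
sqrt(u(-50) + z) = sqrt((-27/7 - 50) - 6218) = sqrt(-377/7 - 6218) = sqrt(-43903/7) = I*sqrt(307321)/7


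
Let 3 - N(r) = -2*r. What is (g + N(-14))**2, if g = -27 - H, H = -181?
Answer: 16641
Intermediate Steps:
N(r) = 3 + 2*r (N(r) = 3 - (-2)*r = 3 + 2*r)
g = 154 (g = -27 - 1*(-181) = -27 + 181 = 154)
(g + N(-14))**2 = (154 + (3 + 2*(-14)))**2 = (154 + (3 - 28))**2 = (154 - 25)**2 = 129**2 = 16641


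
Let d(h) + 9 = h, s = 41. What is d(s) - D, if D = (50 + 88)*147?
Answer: -20254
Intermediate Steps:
d(h) = -9 + h
D = 20286 (D = 138*147 = 20286)
d(s) - D = (-9 + 41) - 1*20286 = 32 - 20286 = -20254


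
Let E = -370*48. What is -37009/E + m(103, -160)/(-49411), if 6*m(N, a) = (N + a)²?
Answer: 1819034659/877539360 ≈ 2.0729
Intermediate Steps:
m(N, a) = (N + a)²/6
E = -17760
-37009/E + m(103, -160)/(-49411) = -37009/(-17760) + ((103 - 160)²/6)/(-49411) = -37009*(-1/17760) + ((⅙)*(-57)²)*(-1/49411) = 37009/17760 + ((⅙)*3249)*(-1/49411) = 37009/17760 + (1083/2)*(-1/49411) = 37009/17760 - 1083/98822 = 1819034659/877539360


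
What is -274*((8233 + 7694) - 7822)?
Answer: -2220770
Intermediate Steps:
-274*((8233 + 7694) - 7822) = -274*(15927 - 7822) = -274*8105 = -2220770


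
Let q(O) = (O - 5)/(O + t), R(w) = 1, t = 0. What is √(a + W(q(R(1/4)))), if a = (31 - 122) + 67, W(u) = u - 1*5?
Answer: I*√33 ≈ 5.7446*I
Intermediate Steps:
q(O) = (-5 + O)/O (q(O) = (O - 5)/(O + 0) = (-5 + O)/O)
W(u) = -5 + u (W(u) = u - 5 = -5 + u)
a = -24 (a = -91 + 67 = -24)
√(a + W(q(R(1/4)))) = √(-24 + (-5 + (-5 + 1)/1)) = √(-24 + (-5 + 1*(-4))) = √(-24 + (-5 - 4)) = √(-24 - 9) = √(-33) = I*√33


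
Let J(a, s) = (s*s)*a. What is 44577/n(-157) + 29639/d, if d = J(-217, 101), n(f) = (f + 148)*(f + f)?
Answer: 10954738355/695075738 ≈ 15.760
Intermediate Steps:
J(a, s) = a*s² (J(a, s) = s²*a = a*s²)
n(f) = 2*f*(148 + f) (n(f) = (148 + f)*(2*f) = 2*f*(148 + f))
d = -2213617 (d = -217*101² = -217*10201 = -2213617)
44577/n(-157) + 29639/d = 44577/((2*(-157)*(148 - 157))) + 29639/(-2213617) = 44577/((2*(-157)*(-9))) + 29639*(-1/2213617) = 44577/2826 - 29639/2213617 = 44577*(1/2826) - 29639/2213617 = 4953/314 - 29639/2213617 = 10954738355/695075738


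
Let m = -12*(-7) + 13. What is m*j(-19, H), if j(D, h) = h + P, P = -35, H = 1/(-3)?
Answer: -10282/3 ≈ -3427.3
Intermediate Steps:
H = -⅓ ≈ -0.33333
j(D, h) = -35 + h (j(D, h) = h - 35 = -35 + h)
m = 97 (m = 84 + 13 = 97)
m*j(-19, H) = 97*(-35 - ⅓) = 97*(-106/3) = -10282/3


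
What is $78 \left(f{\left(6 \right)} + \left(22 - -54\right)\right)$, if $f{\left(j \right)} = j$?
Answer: $6396$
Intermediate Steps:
$78 \left(f{\left(6 \right)} + \left(22 - -54\right)\right) = 78 \left(6 + \left(22 - -54\right)\right) = 78 \left(6 + \left(22 + 54\right)\right) = 78 \left(6 + 76\right) = 78 \cdot 82 = 6396$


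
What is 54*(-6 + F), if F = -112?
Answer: -6372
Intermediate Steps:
54*(-6 + F) = 54*(-6 - 112) = 54*(-118) = -6372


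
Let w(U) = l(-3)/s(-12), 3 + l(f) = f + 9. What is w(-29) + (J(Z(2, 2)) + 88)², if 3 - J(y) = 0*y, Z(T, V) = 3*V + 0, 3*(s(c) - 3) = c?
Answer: 8278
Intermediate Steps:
s(c) = 3 + c/3
l(f) = 6 + f (l(f) = -3 + (f + 9) = -3 + (9 + f) = 6 + f)
Z(T, V) = 3*V
J(y) = 3 (J(y) = 3 - 0*y = 3 - 1*0 = 3 + 0 = 3)
w(U) = -3 (w(U) = (6 - 3)/(3 + (⅓)*(-12)) = 3/(3 - 4) = 3/(-1) = 3*(-1) = -3)
w(-29) + (J(Z(2, 2)) + 88)² = -3 + (3 + 88)² = -3 + 91² = -3 + 8281 = 8278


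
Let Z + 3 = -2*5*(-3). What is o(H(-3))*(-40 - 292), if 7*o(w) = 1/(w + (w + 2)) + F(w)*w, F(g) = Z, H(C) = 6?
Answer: -376654/49 ≈ -7686.8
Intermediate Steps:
Z = 27 (Z = -3 - 2*5*(-3) = -3 - 10*(-3) = -3 + 30 = 27)
F(g) = 27
o(w) = 1/(7*(2 + 2*w)) + 27*w/7 (o(w) = (1/(w + (w + 2)) + 27*w)/7 = (1/(w + (2 + w)) + 27*w)/7 = (1/(2 + 2*w) + 27*w)/7 = 1/(7*(2 + 2*w)) + 27*w/7)
o(H(-3))*(-40 - 292) = ((1 + 54*6 + 54*6²)/(14*(1 + 6)))*(-40 - 292) = ((1/14)*(1 + 324 + 54*36)/7)*(-332) = ((1/14)*(⅐)*(1 + 324 + 1944))*(-332) = ((1/14)*(⅐)*2269)*(-332) = (2269/98)*(-332) = -376654/49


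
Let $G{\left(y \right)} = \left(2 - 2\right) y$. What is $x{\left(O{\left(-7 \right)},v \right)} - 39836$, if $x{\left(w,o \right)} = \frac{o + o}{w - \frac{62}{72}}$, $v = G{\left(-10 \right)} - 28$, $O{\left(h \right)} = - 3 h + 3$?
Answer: $- \frac{4740772}{119} \approx -39838.0$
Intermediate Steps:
$G{\left(y \right)} = 0$ ($G{\left(y \right)} = 0 y = 0$)
$O{\left(h \right)} = 3 - 3 h$
$v = -28$ ($v = 0 - 28 = -28$)
$x{\left(w,o \right)} = \frac{2 o}{- \frac{31}{36} + w}$ ($x{\left(w,o \right)} = \frac{2 o}{w - \frac{31}{36}} = \frac{2 o}{- \frac{31}{36} + w}$)
$x{\left(O{\left(-7 \right)},v \right)} - 39836 = 72 \left(-28\right) \frac{1}{-31 + 36 \left(3 - -21\right)} - 39836 = 72 \left(-28\right) \frac{1}{-31 + 36 \left(3 + 21\right)} - 39836 = 72 \left(-28\right) \frac{1}{-31 + 36 \cdot 24} - 39836 = 72 \left(-28\right) \frac{1}{-31 + 864} - 39836 = 72 \left(-28\right) \frac{1}{833} - 39836 = - \frac{288}{119} - 39836 = - \frac{4740772}{119}$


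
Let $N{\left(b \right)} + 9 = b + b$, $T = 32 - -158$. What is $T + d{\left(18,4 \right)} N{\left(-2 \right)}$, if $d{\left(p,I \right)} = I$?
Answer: $138$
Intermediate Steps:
$T = 190$ ($T = 32 + 158 = 190$)
$N{\left(b \right)} = -9 + 2 b$ ($N{\left(b \right)} = -9 + \left(b + b\right) = -9 + 2 b$)
$T + d{\left(18,4 \right)} N{\left(-2 \right)} = 190 + 4 \left(-9 + 2 \left(-2\right)\right) = 190 + 4 \left(-9 - 4\right) = 190 + 4 \left(-13\right) = 190 - 52 = 138$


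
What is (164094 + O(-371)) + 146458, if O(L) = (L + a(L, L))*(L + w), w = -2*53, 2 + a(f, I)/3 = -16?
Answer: 513277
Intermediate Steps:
a(f, I) = -54 (a(f, I) = -6 + 3*(-16) = -6 - 48 = -54)
w = -106
O(L) = (-106 + L)*(-54 + L) (O(L) = (L - 54)*(L - 106) = (-54 + L)*(-106 + L) = (-106 + L)*(-54 + L))
(164094 + O(-371)) + 146458 = (164094 + (5724 + (-371)**2 - 160*(-371))) + 146458 = (164094 + (5724 + 137641 + 59360)) + 146458 = (164094 + 202725) + 146458 = 366819 + 146458 = 513277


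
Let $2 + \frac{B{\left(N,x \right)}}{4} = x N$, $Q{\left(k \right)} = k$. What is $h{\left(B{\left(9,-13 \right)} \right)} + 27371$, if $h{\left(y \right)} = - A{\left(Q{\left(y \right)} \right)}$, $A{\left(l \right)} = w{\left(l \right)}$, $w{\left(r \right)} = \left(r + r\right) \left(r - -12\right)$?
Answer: $-414357$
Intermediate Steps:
$w{\left(r \right)} = 2 r \left(12 + r\right)$ ($w{\left(r \right)} = 2 r \left(r + 12\right) = 2 r \left(12 + r\right)$)
$B{\left(N,x \right)} = -8 + 4 N x$ ($B{\left(N,x \right)} = -8 + 4 x N = -8 + 4 N x$)
$A{\left(l \right)} = 2 l \left(12 + l\right)$
$h{\left(y \right)} = - 2 y \left(12 + y\right)$
$h{\left(B{\left(9,-13 \right)} \right)} + 27371 = - 2 \left(-8 + 4 \cdot 9 \left(-13\right)\right) \left(12 + \left(-8 + 4 \cdot 9 \left(-13\right)\right)\right) + 27371 = - 2 \left(-8 - 468\right) \left(12 - 476\right) + 27371 = \left(-2\right) \left(-476\right) \left(12 - 476\right) + 27371 = \left(-2\right) \left(-476\right) \left(-464\right) + 27371 = -441728 + 27371 = -414357$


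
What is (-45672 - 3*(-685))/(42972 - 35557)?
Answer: -43617/7415 ≈ -5.8823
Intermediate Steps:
(-45672 - 3*(-685))/(42972 - 35557) = (-45672 + 2055)/7415 = -43617*1/7415 = -43617/7415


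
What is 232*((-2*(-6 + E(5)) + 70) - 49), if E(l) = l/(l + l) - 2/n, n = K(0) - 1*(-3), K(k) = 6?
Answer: 67744/9 ≈ 7527.1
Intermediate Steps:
n = 9 (n = 6 - 1*(-3) = 6 + 3 = 9)
E(l) = 5/18 (E(l) = l/(l + l) - 2/9 = l/((2*l)) - 2*1/9 = l*(1/(2*l)) - 2/9 = 1/2 - 2/9 = 5/18)
232*((-2*(-6 + E(5)) + 70) - 49) = 232*((-2*(-6 + 5/18) + 70) - 49) = 232*((-2*(-103/18) + 70) - 49) = 232*((103/9 + 70) - 49) = 232*(733/9 - 49) = 232*(292/9) = 67744/9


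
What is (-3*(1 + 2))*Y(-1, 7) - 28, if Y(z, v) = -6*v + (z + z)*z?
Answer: 332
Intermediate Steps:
Y(z, v) = -6*v + 2*z**2 (Y(z, v) = -6*v + (2*z)*z = -6*v + 2*z**2)
(-3*(1 + 2))*Y(-1, 7) - 28 = (-3*(1 + 2))*(-6*7 + 2*(-1)**2) - 28 = (-3*3)*(-42 + 2*1) - 28 = (-1*9)*(-42 + 2) - 28 = -9*(-40) - 28 = 360 - 28 = 332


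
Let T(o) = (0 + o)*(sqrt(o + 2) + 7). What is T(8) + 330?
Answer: 386 + 8*sqrt(10) ≈ 411.30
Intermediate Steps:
T(o) = o*(7 + sqrt(2 + o)) (T(o) = o*(sqrt(2 + o) + 7) = o*(7 + sqrt(2 + o)))
T(8) + 330 = 8*(7 + sqrt(2 + 8)) + 330 = 8*(7 + sqrt(10)) + 330 = (56 + 8*sqrt(10)) + 330 = 386 + 8*sqrt(10)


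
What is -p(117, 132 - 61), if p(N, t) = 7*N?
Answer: -819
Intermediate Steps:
-p(117, 132 - 61) = -7*117 = -1*819 = -819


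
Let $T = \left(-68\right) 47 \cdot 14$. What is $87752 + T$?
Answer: $43008$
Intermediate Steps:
$T = -44744$ ($T = \left(-3196\right) 14 = -44744$)
$87752 + T = 87752 - 44744 = 43008$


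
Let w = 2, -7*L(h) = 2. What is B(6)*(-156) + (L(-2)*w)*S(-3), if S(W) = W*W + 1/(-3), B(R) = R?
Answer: -19760/21 ≈ -940.95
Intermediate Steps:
L(h) = -2/7 (L(h) = -⅐*2 = -2/7)
S(W) = -⅓ + W² (S(W) = W² - ⅓ = -⅓ + W²)
B(6)*(-156) + (L(-2)*w)*S(-3) = 6*(-156) + (-2/7*2)*(-⅓ + (-3)²) = -936 - 4*(-⅓ + 9)/7 = -936 - 4/7*26/3 = -936 - 104/21 = -19760/21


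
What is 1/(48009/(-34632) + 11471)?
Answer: 888/10185017 ≈ 8.7187e-5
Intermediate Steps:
1/(48009/(-34632) + 11471) = 1/(48009*(-1/34632) + 11471) = 1/(-1231/888 + 11471) = 1/(10185017/888) = 888/10185017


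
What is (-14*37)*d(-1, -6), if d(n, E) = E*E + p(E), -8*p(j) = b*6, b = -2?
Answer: -19425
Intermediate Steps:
p(j) = 3/2 (p(j) = -(-1)*6/4 = -⅛*(-12) = 3/2)
d(n, E) = 3/2 + E² (d(n, E) = E*E + 3/2 = E² + 3/2 = 3/2 + E²)
(-14*37)*d(-1, -6) = (-14*37)*(3/2 + (-6)²) = -518*(3/2 + 36) = -518*75/2 = -19425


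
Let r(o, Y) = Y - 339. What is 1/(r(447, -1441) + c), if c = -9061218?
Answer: -1/9062998 ≈ -1.1034e-7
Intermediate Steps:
r(o, Y) = -339 + Y
1/(r(447, -1441) + c) = 1/((-339 - 1441) - 9061218) = 1/(-1780 - 9061218) = 1/(-9062998) = -1/9062998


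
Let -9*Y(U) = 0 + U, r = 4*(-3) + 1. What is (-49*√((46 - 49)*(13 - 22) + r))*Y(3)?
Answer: 196/3 ≈ 65.333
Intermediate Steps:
r = -11 (r = -12 + 1 = -11)
Y(U) = -U/9 (Y(U) = -(0 + U)/9 = -U/9)
(-49*√((46 - 49)*(13 - 22) + r))*Y(3) = (-49*√((46 - 49)*(13 - 22) - 11))*(-⅑*3) = -49*√(-3*(-9) - 11)*(-⅓) = -49*√(27 - 11)*(-⅓) = -49*√16*(-⅓) = -49*4*(-⅓) = -196*(-⅓) = 196/3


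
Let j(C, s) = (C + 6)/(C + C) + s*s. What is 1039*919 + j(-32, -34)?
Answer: 30591917/32 ≈ 9.5600e+5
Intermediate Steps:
j(C, s) = s**2 + (6 + C)/(2*C) (j(C, s) = (6 + C)/((2*C)) + s**2 = (6 + C)*(1/(2*C)) + s**2 = (6 + C)/(2*C) + s**2 = s**2 + (6 + C)/(2*C))
1039*919 + j(-32, -34) = 1039*919 + (1/2 + (-34)**2 + 3/(-32)) = 954841 + (1/2 + 1156 + 3*(-1/32)) = 954841 + (1/2 + 1156 - 3/32) = 954841 + 37005/32 = 30591917/32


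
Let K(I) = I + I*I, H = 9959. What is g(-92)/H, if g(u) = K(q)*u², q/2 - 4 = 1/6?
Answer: 257600/3897 ≈ 66.102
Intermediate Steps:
q = 25/3 (q = 8 + 2/6 = 8 + 2*(⅙) = 8 + ⅓ = 25/3 ≈ 8.3333)
K(I) = I + I²
g(u) = 700*u²/9 (g(u) = (25*(1 + 25/3)/3)*u² = ((25/3)*(28/3))*u² = 700*u²/9)
g(-92)/H = ((700/9)*(-92)²)/9959 = ((700/9)*8464)*(1/9959) = (5924800/9)*(1/9959) = 257600/3897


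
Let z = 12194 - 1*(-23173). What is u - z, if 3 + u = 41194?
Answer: 5824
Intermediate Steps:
u = 41191 (u = -3 + 41194 = 41191)
z = 35367 (z = 12194 + 23173 = 35367)
u - z = 41191 - 1*35367 = 41191 - 35367 = 5824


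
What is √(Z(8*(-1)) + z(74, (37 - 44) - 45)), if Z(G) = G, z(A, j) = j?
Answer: 2*I*√15 ≈ 7.746*I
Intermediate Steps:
√(Z(8*(-1)) + z(74, (37 - 44) - 45)) = √(8*(-1) + ((37 - 44) - 45)) = √(-8 + (-7 - 45)) = √(-8 - 52) = √(-60) = 2*I*√15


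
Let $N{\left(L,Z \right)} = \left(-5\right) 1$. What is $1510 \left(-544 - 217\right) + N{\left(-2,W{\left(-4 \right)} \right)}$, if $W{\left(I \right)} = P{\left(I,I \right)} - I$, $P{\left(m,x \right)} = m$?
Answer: $-1149115$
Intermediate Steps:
$W{\left(I \right)} = 0$ ($W{\left(I \right)} = I - I = 0$)
$N{\left(L,Z \right)} = -5$
$1510 \left(-544 - 217\right) + N{\left(-2,W{\left(-4 \right)} \right)} = 1510 \left(-544 - 217\right) - 5 = 1510 \left(-761\right) - 5 = -1149110 - 5 = -1149115$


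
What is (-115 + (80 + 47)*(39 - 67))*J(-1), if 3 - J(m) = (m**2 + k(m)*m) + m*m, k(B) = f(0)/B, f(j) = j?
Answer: -3671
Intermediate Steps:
k(B) = 0 (k(B) = 0/B = 0)
J(m) = 3 - 2*m**2 (J(m) = 3 - ((m**2 + 0*m) + m*m) = 3 - ((m**2 + 0) + m**2) = 3 - (m**2 + m**2) = 3 - 2*m**2)
(-115 + (80 + 47)*(39 - 67))*J(-1) = (-115 + (80 + 47)*(39 - 67))*(3 - 2*(-1)**2) = (-115 + 127*(-28))*(3 - 2*1) = (-115 - 3556)*(3 - 2) = -3671*1 = -3671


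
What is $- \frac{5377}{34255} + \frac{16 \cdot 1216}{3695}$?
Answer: $\frac{129319453}{25314445} \approx 5.1085$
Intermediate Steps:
$- \frac{5377}{34255} + \frac{16 \cdot 1216}{3695} = \left(-5377\right) \frac{1}{34255} + 19456 \cdot \frac{1}{3695} = - \frac{5377}{34255} + \frac{19456}{3695} = \frac{129319453}{25314445}$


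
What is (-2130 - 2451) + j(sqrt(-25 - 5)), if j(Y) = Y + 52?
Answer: -4529 + I*sqrt(30) ≈ -4529.0 + 5.4772*I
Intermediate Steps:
j(Y) = 52 + Y
(-2130 - 2451) + j(sqrt(-25 - 5)) = (-2130 - 2451) + (52 + sqrt(-25 - 5)) = -4581 + (52 + sqrt(-30)) = -4581 + (52 + I*sqrt(30)) = -4529 + I*sqrt(30)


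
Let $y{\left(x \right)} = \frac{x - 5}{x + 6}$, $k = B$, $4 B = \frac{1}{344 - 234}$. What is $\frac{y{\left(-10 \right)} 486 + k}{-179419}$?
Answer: $- \frac{801901}{78944360} \approx -0.010158$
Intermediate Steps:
$B = \frac{1}{440}$ ($B = \frac{1}{4 \left(344 - 234\right)} = \frac{1}{4 \cdot 110} = \frac{1}{4} \cdot \frac{1}{110} = \frac{1}{440} \approx 0.0022727$)
$k = \frac{1}{440} \approx 0.0022727$
$y{\left(x \right)} = \frac{-5 + x}{6 + x}$
$\frac{y{\left(-10 \right)} 486 + k}{-179419} = \frac{\frac{-5 - 10}{6 - 10} \cdot 486 + \frac{1}{440}}{-179419} = \left(\frac{1}{-4} \left(-15\right) 486 + \frac{1}{440}\right) \left(- \frac{1}{179419}\right) = \left(\left(- \frac{1}{4}\right) \left(-15\right) 486 + \frac{1}{440}\right) \left(- \frac{1}{179419}\right) = \left(\frac{15}{4} \cdot 486 + \frac{1}{440}\right) \left(- \frac{1}{179419}\right) = \left(\frac{3645}{2} + \frac{1}{440}\right) \left(- \frac{1}{179419}\right) = \frac{801901}{440} \left(- \frac{1}{179419}\right) = - \frac{801901}{78944360}$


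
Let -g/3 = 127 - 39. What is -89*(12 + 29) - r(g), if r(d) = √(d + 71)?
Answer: -3649 - I*√193 ≈ -3649.0 - 13.892*I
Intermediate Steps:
g = -264 (g = -3*(127 - 39) = -3*88 = -264)
r(d) = √(71 + d)
-89*(12 + 29) - r(g) = -89*(12 + 29) - √(71 - 264) = -89*41 - √(-193) = -3649 - I*√193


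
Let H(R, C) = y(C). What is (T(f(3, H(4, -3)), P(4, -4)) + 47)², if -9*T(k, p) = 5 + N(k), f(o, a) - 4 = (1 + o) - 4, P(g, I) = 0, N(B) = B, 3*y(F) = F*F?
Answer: 2116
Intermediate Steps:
y(F) = F²/3 (y(F) = (F*F)/3 = F²/3)
H(R, C) = C²/3
f(o, a) = 1 + o (f(o, a) = 4 + ((1 + o) - 4) = 4 + (-3 + o) = 1 + o)
T(k, p) = -5/9 - k/9 (T(k, p) = -(5 + k)/9 = -5/9 - k/9)
(T(f(3, H(4, -3)), P(4, -4)) + 47)² = ((-5/9 - (1 + 3)/9) + 47)² = ((-5/9 - ⅑*4) + 47)² = ((-5/9 - 4/9) + 47)² = (-1 + 47)² = 46² = 2116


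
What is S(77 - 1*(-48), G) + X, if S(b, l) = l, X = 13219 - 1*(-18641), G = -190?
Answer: 31670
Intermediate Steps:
X = 31860 (X = 13219 + 18641 = 31860)
S(77 - 1*(-48), G) + X = -190 + 31860 = 31670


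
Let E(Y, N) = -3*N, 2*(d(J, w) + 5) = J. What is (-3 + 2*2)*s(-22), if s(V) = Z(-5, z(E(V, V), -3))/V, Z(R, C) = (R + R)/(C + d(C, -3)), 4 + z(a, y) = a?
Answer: 5/968 ≈ 0.0051653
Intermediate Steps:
d(J, w) = -5 + J/2
z(a, y) = -4 + a
Z(R, C) = 2*R/(-5 + 3*C/2) (Z(R, C) = (R + R)/(C + (-5 + C/2)) = (2*R)/(-5 + 3*C/2) = 2*R/(-5 + 3*C/2))
s(V) = -20/(V*(-22 - 9*V)) (s(V) = (4*(-5)/(-10 + 3*(-4 - 3*V)))/V = (4*(-5)/(-10 + (-12 - 9*V)))/V = (4*(-5)/(-22 - 9*V))/V = (-20/(-22 - 9*V))/V = -20/(V*(-22 - 9*V)))
(-3 + 2*2)*s(-22) = (-3 + 2*2)*(20/(-22*(22 + 9*(-22)))) = (-3 + 4)*(20*(-1/22)/(22 - 198)) = 1*(20*(-1/22)/(-176)) = 1*(20*(-1/22)*(-1/176)) = 1*(5/968) = 5/968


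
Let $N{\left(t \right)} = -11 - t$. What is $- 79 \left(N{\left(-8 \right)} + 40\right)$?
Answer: $-2923$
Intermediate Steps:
$- 79 \left(N{\left(-8 \right)} + 40\right) = - 79 \left(\left(-11 - -8\right) + 40\right) = - 79 \left(\left(-11 + 8\right) + 40\right) = - 79 \left(-3 + 40\right) = \left(-79\right) 37 = -2923$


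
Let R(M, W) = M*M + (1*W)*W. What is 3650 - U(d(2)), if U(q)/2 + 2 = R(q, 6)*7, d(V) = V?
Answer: 3094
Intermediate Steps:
R(M, W) = M² + W² (R(M, W) = M² + W*W = M² + W²)
U(q) = 500 + 14*q² (U(q) = -4 + 2*((q² + 6²)*7) = -4 + 2*((q² + 36)*7) = -4 + 2*((36 + q²)*7) = -4 + 2*(252 + 7*q²) = -4 + (504 + 14*q²) = 500 + 14*q²)
3650 - U(d(2)) = 3650 - (500 + 14*2²) = 3650 - (500 + 14*4) = 3650 - (500 + 56) = 3650 - 1*556 = 3650 - 556 = 3094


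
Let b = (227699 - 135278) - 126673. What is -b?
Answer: 34252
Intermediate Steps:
b = -34252 (b = 92421 - 126673 = -34252)
-b = -1*(-34252) = 34252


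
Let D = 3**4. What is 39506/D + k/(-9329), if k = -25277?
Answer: 370598911/755649 ≈ 490.44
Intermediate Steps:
D = 81
39506/D + k/(-9329) = 39506/81 - 25277/(-9329) = 39506*(1/81) - 25277*(-1/9329) = 39506/81 + 25277/9329 = 370598911/755649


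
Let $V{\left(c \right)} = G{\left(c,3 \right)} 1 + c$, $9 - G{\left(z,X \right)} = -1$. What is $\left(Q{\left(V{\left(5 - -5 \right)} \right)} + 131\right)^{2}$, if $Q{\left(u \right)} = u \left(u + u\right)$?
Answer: $866761$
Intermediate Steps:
$G{\left(z,X \right)} = 10$ ($G{\left(z,X \right)} = 9 - -1 = 9 + 1 = 10$)
$V{\left(c \right)} = 10 + c$ ($V{\left(c \right)} = 10 \cdot 1 + c = 10 + c$)
$Q{\left(u \right)} = 2 u^{2}$ ($Q{\left(u \right)} = u 2 u = 2 u^{2}$)
$\left(Q{\left(V{\left(5 - -5 \right)} \right)} + 131\right)^{2} = \left(2 \left(10 + \left(5 - -5\right)\right)^{2} + 131\right)^{2} = \left(2 \left(10 + \left(5 + 5\right)\right)^{2} + 131\right)^{2} = \left(2 \left(10 + 10\right)^{2} + 131\right)^{2} = \left(2 \cdot 20^{2} + 131\right)^{2} = \left(2 \cdot 400 + 131\right)^{2} = \left(800 + 131\right)^{2} = 931^{2} = 866761$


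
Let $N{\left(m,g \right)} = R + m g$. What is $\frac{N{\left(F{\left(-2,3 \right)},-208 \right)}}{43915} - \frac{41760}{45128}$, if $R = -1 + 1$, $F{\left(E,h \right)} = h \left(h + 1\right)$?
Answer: $- \frac{243316236}{247724515} \approx -0.9822$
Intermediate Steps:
$F{\left(E,h \right)} = h \left(1 + h\right)$
$R = 0$
$N{\left(m,g \right)} = g m$ ($N{\left(m,g \right)} = 0 + m g = 0 + g m = g m$)
$\frac{N{\left(F{\left(-2,3 \right)},-208 \right)}}{43915} - \frac{41760}{45128} = \frac{\left(-208\right) 3 \left(1 + 3\right)}{43915} - \frac{41760}{45128} = - 208 \cdot 3 \cdot 4 \cdot \frac{1}{43915} - \frac{5220}{5641} = \left(-208\right) 12 \cdot \frac{1}{43915} - \frac{5220}{5641} = \left(-2496\right) \frac{1}{43915} - \frac{5220}{5641} = - \frac{2496}{43915} - \frac{5220}{5641} = - \frac{243316236}{247724515}$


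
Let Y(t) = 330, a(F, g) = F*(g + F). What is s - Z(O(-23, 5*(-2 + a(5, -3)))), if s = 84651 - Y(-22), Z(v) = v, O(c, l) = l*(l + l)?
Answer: 81121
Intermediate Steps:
a(F, g) = F*(F + g)
O(c, l) = 2*l² (O(c, l) = l*(2*l) = 2*l²)
s = 84321 (s = 84651 - 1*330 = 84651 - 330 = 84321)
s - Z(O(-23, 5*(-2 + a(5, -3)))) = 84321 - 2*(5*(-2 + 5*(5 - 3)))² = 84321 - 2*(5*(-2 + 5*2))² = 84321 - 2*(5*(-2 + 10))² = 84321 - 2*(5*8)² = 84321 - 2*40² = 84321 - 2*1600 = 84321 - 1*3200 = 84321 - 3200 = 81121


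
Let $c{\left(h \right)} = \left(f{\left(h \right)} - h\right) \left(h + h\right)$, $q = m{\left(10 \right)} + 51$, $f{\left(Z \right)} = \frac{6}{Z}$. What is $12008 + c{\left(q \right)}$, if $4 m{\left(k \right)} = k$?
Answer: $\frac{12591}{2} \approx 6295.5$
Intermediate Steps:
$m{\left(k \right)} = \frac{k}{4}$
$q = \frac{107}{2}$ ($q = \frac{1}{4} \cdot 10 + 51 = \frac{5}{2} + 51 = \frac{107}{2} \approx 53.5$)
$c{\left(h \right)} = 2 h \left(- h + \frac{6}{h}\right)$ ($c{\left(h \right)} = \left(\frac{6}{h} - h\right) \left(h + h\right) = \left(- h + \frac{6}{h}\right) 2 h = 2 h \left(- h + \frac{6}{h}\right)$)
$12008 + c{\left(q \right)} = 12008 + \left(12 - 2 \left(\frac{107}{2}\right)^{2}\right) = 12008 + \left(12 - \frac{11449}{2}\right) = 12008 - \frac{11425}{2} = \frac{12591}{2}$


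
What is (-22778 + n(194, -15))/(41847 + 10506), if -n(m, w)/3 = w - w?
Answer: -3254/7479 ≈ -0.43508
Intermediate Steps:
n(m, w) = 0 (n(m, w) = -3*(w - w) = -3*0 = 0)
(-22778 + n(194, -15))/(41847 + 10506) = (-22778 + 0)/(41847 + 10506) = -22778/52353 = -22778*1/52353 = -3254/7479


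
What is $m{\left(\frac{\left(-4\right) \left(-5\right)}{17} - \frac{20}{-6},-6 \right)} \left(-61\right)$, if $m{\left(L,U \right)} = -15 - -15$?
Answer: $0$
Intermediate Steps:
$m{\left(L,U \right)} = 0$ ($m{\left(L,U \right)} = -15 + 15 = 0$)
$m{\left(\frac{\left(-4\right) \left(-5\right)}{17} - \frac{20}{-6},-6 \right)} \left(-61\right) = 0 \left(-61\right) = 0$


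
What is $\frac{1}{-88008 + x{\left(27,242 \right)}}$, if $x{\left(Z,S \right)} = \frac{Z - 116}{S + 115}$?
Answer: $- \frac{357}{31418945} \approx -1.1363 \cdot 10^{-5}$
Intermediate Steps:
$x{\left(Z,S \right)} = \frac{-116 + Z}{115 + S}$
$\frac{1}{-88008 + x{\left(27,242 \right)}} = \frac{1}{-88008 + \frac{-116 + 27}{115 + 242}} = \frac{1}{-88008 + \frac{1}{357} \left(-89\right)} = \frac{1}{-88008 - \frac{89}{357}} = \frac{1}{- \frac{31418945}{357}} = - \frac{357}{31418945}$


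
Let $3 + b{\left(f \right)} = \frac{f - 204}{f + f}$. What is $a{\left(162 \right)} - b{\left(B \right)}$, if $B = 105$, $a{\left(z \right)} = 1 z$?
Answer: $\frac{11583}{70} \approx 165.47$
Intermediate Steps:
$a{\left(z \right)} = z$
$b{\left(f \right)} = -3 + \frac{-204 + f}{2 f}$ ($b{\left(f \right)} = -3 + \frac{f - 204}{f + f} = -3 + \frac{-204 + f}{2 f}$)
$a{\left(162 \right)} - b{\left(B \right)} = 162 - \left(- \frac{5}{2} - \frac{102}{105}\right) = 162 - \left(- \frac{5}{2} - \frac{34}{35}\right) = 162 - - \frac{243}{70} = 162 + \frac{243}{70} = \frac{11583}{70}$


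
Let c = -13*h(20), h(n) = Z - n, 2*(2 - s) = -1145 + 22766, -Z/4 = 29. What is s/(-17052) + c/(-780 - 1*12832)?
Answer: 58488683/116055912 ≈ 0.50397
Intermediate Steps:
Z = -116 (Z = -4*29 = -116)
s = -21617/2 (s = 2 - (-1145 + 22766)/2 = 2 - 1/2*21621 = 2 - 21621/2 = -21617/2 ≈ -10809.)
h(n) = -116 - n
c = 1768 (c = -13*(-116 - 1*20) = -13*(-116 - 20) = -13*(-136) = 1768)
s/(-17052) + c/(-780 - 1*12832) = -21617/2/(-17052) + 1768/(-780 - 1*12832) = -21617/2*(-1/17052) + 1768/(-780 - 12832) = 21617/34104 + 1768/(-13612) = 21617/34104 + 1768*(-1/13612) = 21617/34104 - 442/3403 = 58488683/116055912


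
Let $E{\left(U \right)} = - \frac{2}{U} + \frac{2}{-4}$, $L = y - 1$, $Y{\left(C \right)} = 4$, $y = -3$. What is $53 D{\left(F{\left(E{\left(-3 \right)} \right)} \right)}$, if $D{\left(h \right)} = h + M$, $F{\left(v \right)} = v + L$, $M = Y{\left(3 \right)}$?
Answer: $\frac{53}{6} \approx 8.8333$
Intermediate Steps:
$M = 4$
$L = -4$ ($L = -3 - 1 = -4$)
$E{\left(U \right)} = - \frac{1}{2} - \frac{2}{U}$ ($E{\left(U \right)} = - \frac{2}{U} + 2 \left(- \frac{1}{4}\right) = - \frac{2}{U} - \frac{1}{2} = - \frac{1}{2} - \frac{2}{U}$)
$F{\left(v \right)} = -4 + v$ ($F{\left(v \right)} = v - 4 = -4 + v$)
$D{\left(h \right)} = 4 + h$ ($D{\left(h \right)} = h + 4 = 4 + h$)
$53 D{\left(F{\left(E{\left(-3 \right)} \right)} \right)} = 53 \left(4 - \left(4 - \frac{-4 - -3}{2 \left(-3\right)}\right)\right) = 53 \left(4 - \left(4 + \frac{-4 + 3}{6}\right)\right) = 53 \left(4 - \left(4 + \frac{1}{6} \left(-1\right)\right)\right) = 53 \left(4 + \left(-4 + \frac{1}{6}\right)\right) = 53 \left(4 - \frac{23}{6}\right) = 53 \cdot \frac{1}{6} = \frac{53}{6}$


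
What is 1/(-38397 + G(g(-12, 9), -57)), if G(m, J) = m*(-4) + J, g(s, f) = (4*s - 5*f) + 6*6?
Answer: -1/38226 ≈ -2.6160e-5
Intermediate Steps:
g(s, f) = 36 - 5*f + 4*s (g(s, f) = (-5*f + 4*s) + 36 = 36 - 5*f + 4*s)
G(m, J) = J - 4*m (G(m, J) = -4*m + J = J - 4*m)
1/(-38397 + G(g(-12, 9), -57)) = 1/(-38397 + (-57 - 4*(36 - 5*9 + 4*(-12)))) = 1/(-38397 + (-57 - 4*(36 - 45 - 48))) = 1/(-38397 + (-57 - 4*(-57))) = 1/(-38397 + (-57 + 228)) = 1/(-38397 + 171) = 1/(-38226) = -1/38226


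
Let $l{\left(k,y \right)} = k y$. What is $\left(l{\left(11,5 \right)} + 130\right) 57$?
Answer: $10545$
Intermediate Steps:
$\left(l{\left(11,5 \right)} + 130\right) 57 = \left(11 \cdot 5 + 130\right) 57 = \left(55 + 130\right) 57 = 185 \cdot 57 = 10545$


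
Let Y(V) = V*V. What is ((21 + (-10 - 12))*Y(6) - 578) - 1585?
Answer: -2199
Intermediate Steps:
Y(V) = V²
((21 + (-10 - 12))*Y(6) - 578) - 1585 = ((21 + (-10 - 12))*6² - 578) - 1585 = ((21 - 22)*36 - 578) - 1585 = (-1*36 - 578) - 1585 = (-36 - 578) - 1585 = -614 - 1585 = -2199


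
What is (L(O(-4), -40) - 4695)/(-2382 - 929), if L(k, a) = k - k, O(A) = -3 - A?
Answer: 4695/3311 ≈ 1.4180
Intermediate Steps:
L(k, a) = 0
(L(O(-4), -40) - 4695)/(-2382 - 929) = (0 - 4695)/(-2382 - 929) = -4695/(-3311) = -4695*(-1/3311) = 4695/3311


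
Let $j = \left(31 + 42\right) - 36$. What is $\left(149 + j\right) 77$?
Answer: $14322$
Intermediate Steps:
$j = 37$ ($j = 73 - 36 = 37$)
$\left(149 + j\right) 77 = \left(149 + 37\right) 77 = 186 \cdot 77 = 14322$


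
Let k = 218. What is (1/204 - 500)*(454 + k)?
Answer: -5711944/17 ≈ -3.3600e+5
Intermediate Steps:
(1/204 - 500)*(454 + k) = (1/204 - 500)*(454 + 218) = (1/204 - 500)*672 = -101999/204*672 = -5711944/17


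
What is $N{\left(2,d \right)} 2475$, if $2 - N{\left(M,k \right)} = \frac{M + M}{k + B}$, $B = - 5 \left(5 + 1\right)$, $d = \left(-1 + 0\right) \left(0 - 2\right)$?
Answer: $\frac{37125}{7} \approx 5303.6$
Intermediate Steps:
$d = 2$ ($d = \left(-1\right) \left(-2\right) = 2$)
$B = -30$ ($B = \left(-5\right) 6 = -30$)
$N{\left(M,k \right)} = 2 - \frac{2 M}{-30 + k}$ ($N{\left(M,k \right)} = 2 - \frac{M + M}{k - 30} = 2 - \frac{2 M}{-30 + k}$)
$N{\left(2,d \right)} 2475 = \frac{2 \left(-30 + 2 - 2\right)}{-30 + 2} \cdot 2475 = \frac{2 \left(-30 + 2 - 2\right)}{-28} \cdot 2475 = 2 \left(- \frac{1}{28}\right) \left(-30\right) 2475 = \frac{15}{7} \cdot 2475 = \frac{37125}{7}$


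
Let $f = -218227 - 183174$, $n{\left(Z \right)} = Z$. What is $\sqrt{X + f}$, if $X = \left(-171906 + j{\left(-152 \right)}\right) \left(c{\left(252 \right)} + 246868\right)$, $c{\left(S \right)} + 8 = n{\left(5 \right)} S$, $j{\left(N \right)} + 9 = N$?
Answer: $i \sqrt{42693665441} \approx 2.0662 \cdot 10^{5} i$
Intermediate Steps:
$j{\left(N \right)} = -9 + N$
$f = -401401$
$c{\left(S \right)} = -8 + 5 S$
$X = -42693264040$ ($X = \left(-171906 - 161\right) \left(\left(-8 + 5 \cdot 252\right) + 246868\right) = \left(-171906 - 161\right) \left(\left(-8 + 1260\right) + 246868\right) = - 172067 \left(1252 + 246868\right) = \left(-172067\right) 248120 = -42693264040$)
$\sqrt{X + f} = \sqrt{-42693264040 - 401401} = \sqrt{-42693665441} = i \sqrt{42693665441}$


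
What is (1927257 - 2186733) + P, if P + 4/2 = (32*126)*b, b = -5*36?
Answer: -985238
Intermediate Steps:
b = -180
P = -725762 (P = -2 + (32*126)*(-180) = -2 + 4032*(-180) = -2 - 725760 = -725762)
(1927257 - 2186733) + P = (1927257 - 2186733) - 725762 = -259476 - 725762 = -985238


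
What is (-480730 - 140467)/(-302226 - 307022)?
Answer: 621197/609248 ≈ 1.0196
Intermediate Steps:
(-480730 - 140467)/(-302226 - 307022) = -621197/(-609248) = -621197*(-1/609248) = 621197/609248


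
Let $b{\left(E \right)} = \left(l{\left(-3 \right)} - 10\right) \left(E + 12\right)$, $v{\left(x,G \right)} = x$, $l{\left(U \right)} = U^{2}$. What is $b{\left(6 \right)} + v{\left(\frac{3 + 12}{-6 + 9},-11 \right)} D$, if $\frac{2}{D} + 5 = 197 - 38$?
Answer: $- \frac{1381}{77} \approx -17.935$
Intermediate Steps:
$b{\left(E \right)} = -12 - E$ ($b{\left(E \right)} = \left(\left(-3\right)^{2} - 10\right) \left(E + 12\right) = \left(9 - 10\right) \left(12 + E\right) = - (12 + E) = -12 - E$)
$D = \frac{1}{77}$ ($D = \frac{2}{-5 + \left(197 - 38\right)} = \frac{2}{-5 + 159} = \frac{2}{154} = 2 \cdot \frac{1}{154} = \frac{1}{77} \approx 0.012987$)
$b{\left(6 \right)} + v{\left(\frac{3 + 12}{-6 + 9},-11 \right)} D = \left(-12 - 6\right) + \frac{3 + 12}{-6 + 9} \cdot \frac{1}{77} = \left(-12 - 6\right) + \frac{15}{3} \cdot \frac{1}{77} = -18 + 15 \cdot \frac{1}{3} \cdot \frac{1}{77} = -18 + 5 \cdot \frac{1}{77} = -18 + \frac{5}{77} = - \frac{1381}{77}$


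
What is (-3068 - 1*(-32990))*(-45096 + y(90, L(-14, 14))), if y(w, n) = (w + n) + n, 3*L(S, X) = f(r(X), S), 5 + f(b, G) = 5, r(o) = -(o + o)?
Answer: -1346669532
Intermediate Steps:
r(o) = -2*o
f(b, G) = 0 (f(b, G) = -5 + 5 = 0)
L(S, X) = 0 (L(S, X) = (⅓)*0 = 0)
y(w, n) = w + 2*n (y(w, n) = (n + w) + n = w + 2*n)
(-3068 - 1*(-32990))*(-45096 + y(90, L(-14, 14))) = (-3068 - 1*(-32990))*(-45096 + (90 + 2*0)) = (-3068 + 32990)*(-45096 + (90 + 0)) = 29922*(-45096 + 90) = 29922*(-45006) = -1346669532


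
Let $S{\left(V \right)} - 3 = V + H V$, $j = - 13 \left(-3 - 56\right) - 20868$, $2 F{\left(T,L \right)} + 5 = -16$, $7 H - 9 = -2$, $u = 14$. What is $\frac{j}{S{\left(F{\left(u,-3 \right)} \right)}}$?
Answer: $\frac{20101}{18} \approx 1116.7$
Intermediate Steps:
$H = 1$ ($H = \frac{9}{7} + \frac{1}{7} \left(-2\right) = \frac{9}{7} - \frac{2}{7} = 1$)
$F{\left(T,L \right)} = - \frac{21}{2}$ ($F{\left(T,L \right)} = - \frac{5}{2} + \frac{1}{2} \left(-16\right) = - \frac{5}{2} - 8 = - \frac{21}{2}$)
$j = -20101$ ($j = \left(-13\right) \left(-59\right) - 20868 = 767 - 20868 = -20101$)
$S{\left(V \right)} = 3 + 2 V$ ($S{\left(V \right)} = 3 + \left(V + 1 V\right) = 3 + \left(V + V\right) = 3 + 2 V$)
$\frac{j}{S{\left(F{\left(u,-3 \right)} \right)}} = - \frac{20101}{3 + 2 \left(- \frac{21}{2}\right)} = - \frac{20101}{3 - 21} = - \frac{20101}{-18} = \left(-20101\right) \left(- \frac{1}{18}\right) = \frac{20101}{18}$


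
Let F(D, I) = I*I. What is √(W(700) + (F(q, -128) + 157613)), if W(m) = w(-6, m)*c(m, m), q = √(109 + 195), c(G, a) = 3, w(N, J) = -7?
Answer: 2*√43494 ≈ 417.10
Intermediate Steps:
q = 4*√19 (q = √304 = 4*√19 ≈ 17.436)
F(D, I) = I²
W(m) = -21 (W(m) = -7*3 = -21)
√(W(700) + (F(q, -128) + 157613)) = √(-21 + ((-128)² + 157613)) = √(-21 + (16384 + 157613)) = √(-21 + 173997) = √173976 = 2*√43494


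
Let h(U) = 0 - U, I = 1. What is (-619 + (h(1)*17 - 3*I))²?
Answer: 408321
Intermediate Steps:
h(U) = -U
(-619 + (h(1)*17 - 3*I))² = (-619 + (-1*1*17 - 3*1))² = (-619 + (-1*17 - 3))² = (-619 + (-17 - 3))² = (-619 - 20)² = (-639)² = 408321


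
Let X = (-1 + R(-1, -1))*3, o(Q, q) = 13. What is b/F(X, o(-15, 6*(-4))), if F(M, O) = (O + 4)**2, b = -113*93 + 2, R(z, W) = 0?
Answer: -10507/289 ≈ -36.356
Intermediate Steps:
X = -3 (X = (-1 + 0)*3 = -1*3 = -3)
b = -10507 (b = -10509 + 2 = -10507)
F(M, O) = (4 + O)**2
b/F(X, o(-15, 6*(-4))) = -10507/(4 + 13)**2 = -10507/(17**2) = -10507/289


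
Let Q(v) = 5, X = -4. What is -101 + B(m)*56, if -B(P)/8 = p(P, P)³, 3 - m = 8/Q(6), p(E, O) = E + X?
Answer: 971631/125 ≈ 7773.0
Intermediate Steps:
p(E, O) = -4 + E (p(E, O) = E - 4 = -4 + E)
m = 7/5 (m = 3 - 8/5 = 7/5 ≈ 1.4000)
B(P) = -8*(-4 + P)³
-101 + B(m)*56 = -101 - 8*(-4 + 7/5)³*56 = -101 - 8*(-13/5)³*56 = -101 - 8*(-2197/125)*56 = -101 + (17576/125)*56 = -101 + 984256/125 = 971631/125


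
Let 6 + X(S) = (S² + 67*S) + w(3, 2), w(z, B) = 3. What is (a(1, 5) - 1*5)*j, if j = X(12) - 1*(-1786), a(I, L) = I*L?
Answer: 0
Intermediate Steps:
X(S) = -3 + S² + 67*S (X(S) = -6 + ((S² + 67*S) + 3) = -6 + (3 + S² + 67*S) = -3 + S² + 67*S)
j = 2731 (j = (-3 + 12² + 67*12) - 1*(-1786) = (-3 + 144 + 804) + 1786 = 945 + 1786 = 2731)
(a(1, 5) - 1*5)*j = (1*5 - 1*5)*2731 = (5 - 5)*2731 = 0*2731 = 0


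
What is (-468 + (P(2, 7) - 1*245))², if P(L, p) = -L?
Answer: 511225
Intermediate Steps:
(-468 + (P(2, 7) - 1*245))² = (-468 + (-1*2 - 1*245))² = (-468 + (-2 - 245))² = (-468 - 247)² = (-715)² = 511225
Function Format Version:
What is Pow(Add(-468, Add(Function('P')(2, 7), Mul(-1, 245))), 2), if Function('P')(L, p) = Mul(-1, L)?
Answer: 511225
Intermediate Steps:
Pow(Add(-468, Add(Function('P')(2, 7), Mul(-1, 245))), 2) = Pow(Add(-468, Add(Mul(-1, 2), Mul(-1, 245))), 2) = Pow(Add(-468, Add(-2, -245)), 2) = Pow(Add(-468, -247), 2) = Pow(-715, 2) = 511225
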